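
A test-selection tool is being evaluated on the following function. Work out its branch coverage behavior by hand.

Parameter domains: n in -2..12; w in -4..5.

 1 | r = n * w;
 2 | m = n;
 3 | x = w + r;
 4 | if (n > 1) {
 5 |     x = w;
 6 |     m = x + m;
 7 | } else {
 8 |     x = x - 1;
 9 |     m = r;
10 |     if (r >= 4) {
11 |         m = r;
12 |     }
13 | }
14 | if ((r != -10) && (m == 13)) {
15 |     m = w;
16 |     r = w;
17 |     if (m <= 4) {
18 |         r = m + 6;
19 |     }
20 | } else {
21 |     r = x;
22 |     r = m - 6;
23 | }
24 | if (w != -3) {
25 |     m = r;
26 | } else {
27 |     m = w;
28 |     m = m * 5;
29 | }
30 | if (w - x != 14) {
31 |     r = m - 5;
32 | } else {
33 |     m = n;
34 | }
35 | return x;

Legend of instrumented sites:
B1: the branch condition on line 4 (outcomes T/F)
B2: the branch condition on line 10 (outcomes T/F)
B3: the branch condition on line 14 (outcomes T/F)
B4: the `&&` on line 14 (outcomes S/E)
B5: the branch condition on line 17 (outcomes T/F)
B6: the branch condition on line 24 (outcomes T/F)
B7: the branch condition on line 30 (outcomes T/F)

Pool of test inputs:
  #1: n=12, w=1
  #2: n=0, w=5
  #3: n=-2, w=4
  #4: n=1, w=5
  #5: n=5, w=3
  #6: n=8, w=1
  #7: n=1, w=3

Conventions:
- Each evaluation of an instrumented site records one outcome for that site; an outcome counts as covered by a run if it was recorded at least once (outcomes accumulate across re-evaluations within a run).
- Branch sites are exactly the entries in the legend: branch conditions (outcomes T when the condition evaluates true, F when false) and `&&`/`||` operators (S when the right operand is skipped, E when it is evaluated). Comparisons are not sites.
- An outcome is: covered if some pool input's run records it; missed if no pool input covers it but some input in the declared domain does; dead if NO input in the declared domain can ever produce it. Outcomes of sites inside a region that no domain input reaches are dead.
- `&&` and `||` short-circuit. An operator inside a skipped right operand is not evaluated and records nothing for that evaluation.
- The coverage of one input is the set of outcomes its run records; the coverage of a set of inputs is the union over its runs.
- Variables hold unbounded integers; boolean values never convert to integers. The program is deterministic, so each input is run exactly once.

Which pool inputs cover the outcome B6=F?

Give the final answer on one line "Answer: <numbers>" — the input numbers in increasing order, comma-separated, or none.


input #1 (n=12, w=1): does not produce B6=F
input #2 (n=0, w=5): does not produce B6=F
input #3 (n=-2, w=4): does not produce B6=F
input #4 (n=1, w=5): does not produce B6=F
input #5 (n=5, w=3): does not produce B6=F
input #6 (n=8, w=1): does not produce B6=F
input #7 (n=1, w=3): does not produce B6=F
Answer: none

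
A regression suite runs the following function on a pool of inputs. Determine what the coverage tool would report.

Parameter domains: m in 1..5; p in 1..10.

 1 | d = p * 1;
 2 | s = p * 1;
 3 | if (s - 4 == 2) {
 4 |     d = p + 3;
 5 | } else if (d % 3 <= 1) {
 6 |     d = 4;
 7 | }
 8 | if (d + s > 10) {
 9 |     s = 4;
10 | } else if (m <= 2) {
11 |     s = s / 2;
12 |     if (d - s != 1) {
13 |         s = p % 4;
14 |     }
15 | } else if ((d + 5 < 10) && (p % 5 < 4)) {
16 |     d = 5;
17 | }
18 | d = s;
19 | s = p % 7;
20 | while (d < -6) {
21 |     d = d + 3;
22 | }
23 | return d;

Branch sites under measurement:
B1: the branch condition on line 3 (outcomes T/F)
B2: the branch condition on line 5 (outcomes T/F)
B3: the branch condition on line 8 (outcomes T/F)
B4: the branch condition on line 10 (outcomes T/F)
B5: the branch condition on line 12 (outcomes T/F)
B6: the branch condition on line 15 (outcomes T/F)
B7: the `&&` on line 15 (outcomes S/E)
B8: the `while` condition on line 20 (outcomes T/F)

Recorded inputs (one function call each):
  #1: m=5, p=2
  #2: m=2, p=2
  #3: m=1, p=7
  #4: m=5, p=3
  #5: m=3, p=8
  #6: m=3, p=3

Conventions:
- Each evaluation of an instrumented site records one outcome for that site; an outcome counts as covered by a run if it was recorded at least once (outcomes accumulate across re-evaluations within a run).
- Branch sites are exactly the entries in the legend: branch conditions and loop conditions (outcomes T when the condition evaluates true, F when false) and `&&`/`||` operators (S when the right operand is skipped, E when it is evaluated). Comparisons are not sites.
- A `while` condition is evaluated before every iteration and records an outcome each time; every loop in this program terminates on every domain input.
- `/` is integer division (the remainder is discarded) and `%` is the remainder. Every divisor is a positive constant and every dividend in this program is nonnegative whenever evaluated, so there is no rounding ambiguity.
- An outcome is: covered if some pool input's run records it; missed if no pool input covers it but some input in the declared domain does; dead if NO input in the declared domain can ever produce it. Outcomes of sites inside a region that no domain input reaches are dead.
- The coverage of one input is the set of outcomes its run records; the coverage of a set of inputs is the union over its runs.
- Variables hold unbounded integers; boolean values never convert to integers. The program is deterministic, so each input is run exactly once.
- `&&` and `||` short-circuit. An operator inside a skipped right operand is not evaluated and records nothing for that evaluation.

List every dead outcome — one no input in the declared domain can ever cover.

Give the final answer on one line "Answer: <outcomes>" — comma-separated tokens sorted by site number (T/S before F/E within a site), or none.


exhaustive pass over the 50-input domain:
  B8=T: never recorded by any domain input -> dead
  reachable outcomes have witnesses, e.g. B1=T (e.g. m=1, p=6), B1=F (e.g. m=1, p=1), B2=T (e.g. m=1, p=1), B2=F (e.g. m=1, p=2)
Answer: B8=T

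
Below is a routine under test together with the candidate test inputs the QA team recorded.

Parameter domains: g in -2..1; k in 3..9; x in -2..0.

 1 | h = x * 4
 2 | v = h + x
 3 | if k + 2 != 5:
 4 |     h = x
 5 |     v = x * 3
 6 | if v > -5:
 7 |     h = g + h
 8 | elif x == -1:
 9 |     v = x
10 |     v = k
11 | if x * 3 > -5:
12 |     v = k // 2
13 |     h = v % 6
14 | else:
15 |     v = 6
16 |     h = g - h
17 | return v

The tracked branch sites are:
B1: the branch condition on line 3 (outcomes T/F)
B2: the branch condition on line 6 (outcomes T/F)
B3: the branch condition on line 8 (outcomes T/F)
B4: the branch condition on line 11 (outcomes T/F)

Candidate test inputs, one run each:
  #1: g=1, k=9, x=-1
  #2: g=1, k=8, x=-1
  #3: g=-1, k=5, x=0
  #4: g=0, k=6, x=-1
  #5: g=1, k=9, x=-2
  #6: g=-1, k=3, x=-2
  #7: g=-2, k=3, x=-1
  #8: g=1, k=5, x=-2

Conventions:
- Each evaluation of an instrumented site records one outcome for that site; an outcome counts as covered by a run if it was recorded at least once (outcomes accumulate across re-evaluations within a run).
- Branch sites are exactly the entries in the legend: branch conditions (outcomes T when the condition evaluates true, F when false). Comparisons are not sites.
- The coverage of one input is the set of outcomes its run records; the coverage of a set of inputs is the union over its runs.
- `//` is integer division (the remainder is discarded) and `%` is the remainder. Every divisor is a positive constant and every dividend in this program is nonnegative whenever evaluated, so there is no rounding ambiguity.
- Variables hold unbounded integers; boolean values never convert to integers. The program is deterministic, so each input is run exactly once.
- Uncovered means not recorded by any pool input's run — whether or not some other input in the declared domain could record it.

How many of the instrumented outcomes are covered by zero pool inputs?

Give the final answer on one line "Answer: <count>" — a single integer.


#1 (g=1, k=9, x=-1) -> B1->T, B2->T, B4->T; covered: B1=T, B2=T, B4=T
#2 (g=1, k=8, x=-1) -> B1->T, B2->T, B4->T; covered: B1=T, B2=T, B4=T
#3 (g=-1, k=5, x=0) -> B1->T, B2->T, B4->T; covered: B1=T, B2=T, B4=T
#4 (g=0, k=6, x=-1) -> B1->T, B2->T, B4->T; covered: B1=T, B2=T, B4=T
#5 (g=1, k=9, x=-2) -> B1->T, B2->F, B3->F, B4->F; covered: B1=T, B2=F, B3=F, B4=F
#6 (g=-1, k=3, x=-2) -> B1->F, B2->F, B3->F, B4->F; covered: B1=F, B2=F, B3=F, B4=F
#7 (g=-2, k=3, x=-1) -> B1->F, B2->F, B3->T, B4->T; covered: B1=F, B2=F, B3=T, B4=T
#8 (g=1, k=5, x=-2) -> B1->T, B2->F, B3->F, B4->F; covered: B1=T, B2=F, B3=F, B4=F
union over the pool: B1=T, B1=F, B2=T, B2=F, B3=T, B3=F, B4=T, B4=F
uncovered (0 of 8): none
Answer: 0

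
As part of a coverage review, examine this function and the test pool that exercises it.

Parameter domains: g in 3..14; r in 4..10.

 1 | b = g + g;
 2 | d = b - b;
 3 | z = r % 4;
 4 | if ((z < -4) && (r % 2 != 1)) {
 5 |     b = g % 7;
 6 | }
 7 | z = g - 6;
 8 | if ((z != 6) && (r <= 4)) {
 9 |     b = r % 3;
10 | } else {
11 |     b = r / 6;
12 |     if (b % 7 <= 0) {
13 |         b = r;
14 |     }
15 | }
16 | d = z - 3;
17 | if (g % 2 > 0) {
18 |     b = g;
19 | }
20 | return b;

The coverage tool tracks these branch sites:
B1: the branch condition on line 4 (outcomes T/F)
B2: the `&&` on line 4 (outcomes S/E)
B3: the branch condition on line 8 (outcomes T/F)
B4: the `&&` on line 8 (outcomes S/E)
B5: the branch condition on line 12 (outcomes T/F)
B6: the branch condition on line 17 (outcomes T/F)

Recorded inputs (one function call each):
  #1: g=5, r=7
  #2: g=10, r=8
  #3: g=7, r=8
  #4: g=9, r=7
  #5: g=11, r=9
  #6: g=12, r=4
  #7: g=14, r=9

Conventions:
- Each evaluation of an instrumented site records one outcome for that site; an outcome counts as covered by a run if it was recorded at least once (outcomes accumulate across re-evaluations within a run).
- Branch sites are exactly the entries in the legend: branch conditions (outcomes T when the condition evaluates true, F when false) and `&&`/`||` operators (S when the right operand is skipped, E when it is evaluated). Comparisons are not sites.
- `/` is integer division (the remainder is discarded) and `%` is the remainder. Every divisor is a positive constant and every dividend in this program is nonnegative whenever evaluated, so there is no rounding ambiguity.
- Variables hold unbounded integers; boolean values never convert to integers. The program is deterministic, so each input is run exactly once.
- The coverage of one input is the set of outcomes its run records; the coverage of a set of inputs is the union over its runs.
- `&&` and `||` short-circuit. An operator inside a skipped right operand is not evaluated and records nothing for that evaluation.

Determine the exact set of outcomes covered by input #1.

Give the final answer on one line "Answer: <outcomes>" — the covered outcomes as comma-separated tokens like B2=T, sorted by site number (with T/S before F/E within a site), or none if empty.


Simulating input #1 (g=5, r=7) step by step:
  B2->S, B1->F, B4->E, B3->F, B5->F, B6->T
distinct outcomes covered: B1=F, B2=S, B3=F, B4=E, B5=F, B6=T
Answer: B1=F, B2=S, B3=F, B4=E, B5=F, B6=T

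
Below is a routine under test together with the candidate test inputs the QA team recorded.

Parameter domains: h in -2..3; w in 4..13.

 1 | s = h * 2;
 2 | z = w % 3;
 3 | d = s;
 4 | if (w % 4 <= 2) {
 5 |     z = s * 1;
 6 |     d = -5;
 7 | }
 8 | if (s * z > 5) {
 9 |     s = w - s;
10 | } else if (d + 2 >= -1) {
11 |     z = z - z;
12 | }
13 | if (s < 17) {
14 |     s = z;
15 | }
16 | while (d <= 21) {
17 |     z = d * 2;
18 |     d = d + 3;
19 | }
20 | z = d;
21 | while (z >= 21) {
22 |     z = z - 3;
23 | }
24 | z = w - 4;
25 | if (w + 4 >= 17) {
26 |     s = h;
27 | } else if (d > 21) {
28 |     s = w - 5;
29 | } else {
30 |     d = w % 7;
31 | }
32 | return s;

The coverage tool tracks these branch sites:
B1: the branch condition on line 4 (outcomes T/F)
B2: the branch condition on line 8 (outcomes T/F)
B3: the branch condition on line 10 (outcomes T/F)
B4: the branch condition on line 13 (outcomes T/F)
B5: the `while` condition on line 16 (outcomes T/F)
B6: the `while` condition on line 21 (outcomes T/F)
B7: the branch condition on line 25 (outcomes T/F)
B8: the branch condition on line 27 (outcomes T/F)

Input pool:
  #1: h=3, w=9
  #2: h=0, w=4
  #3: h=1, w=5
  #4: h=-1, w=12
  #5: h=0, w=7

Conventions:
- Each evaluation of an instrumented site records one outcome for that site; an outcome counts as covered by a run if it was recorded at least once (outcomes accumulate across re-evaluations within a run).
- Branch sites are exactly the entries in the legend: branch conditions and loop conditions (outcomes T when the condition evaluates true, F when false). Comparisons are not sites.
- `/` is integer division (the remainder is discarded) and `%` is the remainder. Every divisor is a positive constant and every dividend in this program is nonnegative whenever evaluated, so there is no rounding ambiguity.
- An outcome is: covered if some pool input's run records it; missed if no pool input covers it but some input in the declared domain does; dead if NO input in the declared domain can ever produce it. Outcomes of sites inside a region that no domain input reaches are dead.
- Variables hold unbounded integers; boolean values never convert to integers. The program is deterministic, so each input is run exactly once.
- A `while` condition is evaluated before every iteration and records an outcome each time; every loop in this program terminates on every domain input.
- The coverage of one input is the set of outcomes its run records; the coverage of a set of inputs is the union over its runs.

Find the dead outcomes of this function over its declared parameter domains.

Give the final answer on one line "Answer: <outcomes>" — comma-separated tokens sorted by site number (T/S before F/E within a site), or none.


checking every outcome against all 60 domain inputs:
  B8=F: unreachable across the whole domain -> dead
  reachable outcomes have witnesses, e.g. B1=T (e.g. h=-2, w=4), B1=F (e.g. h=-2, w=7), B2=T (e.g. h=-2, w=4), B2=F (e.g. h=-2, w=7)
Answer: B8=F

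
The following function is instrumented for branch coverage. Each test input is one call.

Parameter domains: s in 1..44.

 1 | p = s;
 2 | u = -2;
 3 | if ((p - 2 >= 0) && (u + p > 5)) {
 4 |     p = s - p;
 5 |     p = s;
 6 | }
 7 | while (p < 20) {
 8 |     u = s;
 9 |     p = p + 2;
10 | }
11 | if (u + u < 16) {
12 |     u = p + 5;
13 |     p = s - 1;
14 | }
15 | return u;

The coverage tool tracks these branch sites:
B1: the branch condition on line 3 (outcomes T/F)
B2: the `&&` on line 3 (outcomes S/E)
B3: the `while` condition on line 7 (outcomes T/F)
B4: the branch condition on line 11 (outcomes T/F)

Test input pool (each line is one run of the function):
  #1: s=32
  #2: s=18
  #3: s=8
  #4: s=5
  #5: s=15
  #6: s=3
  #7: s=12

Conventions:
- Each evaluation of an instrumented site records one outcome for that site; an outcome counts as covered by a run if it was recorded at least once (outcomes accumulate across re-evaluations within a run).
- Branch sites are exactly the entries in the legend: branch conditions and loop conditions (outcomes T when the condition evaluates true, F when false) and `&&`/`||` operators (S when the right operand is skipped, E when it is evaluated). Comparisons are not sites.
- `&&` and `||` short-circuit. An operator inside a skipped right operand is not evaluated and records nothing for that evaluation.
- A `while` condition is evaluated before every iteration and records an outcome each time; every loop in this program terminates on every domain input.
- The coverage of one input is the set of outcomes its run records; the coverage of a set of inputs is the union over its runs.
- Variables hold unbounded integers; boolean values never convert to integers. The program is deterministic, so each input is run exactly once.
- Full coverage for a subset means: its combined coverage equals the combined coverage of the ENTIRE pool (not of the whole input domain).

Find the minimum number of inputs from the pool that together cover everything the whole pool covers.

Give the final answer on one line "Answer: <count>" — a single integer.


test 1 (s=32) fires B2->E, B1->T, B3->F, B4->T; hits B1=T, B2=E, B3=F, B4=T
test 2 (s=18) fires B2->E, B1->T, B3->T, B3->F, B4->F; hits B1=T, B2=E, B3=T, B3=F, B4=F
test 3 (s=8) fires B2->E, B1->T, B3->T, B3->T, B3->T, B3->T, B3->T, B3->T, B3->F, B4->F; hits B1=T, B2=E, B3=T, B3=F, B4=F
test 4 (s=5) fires B2->E, B1->F, B3->T, B3->T, B3->T, B3->T, B3->T, B3->T, B3->T, B3->T, B3->F, B4->T; hits B1=F, B2=E, B3=T, B3=F, B4=T
test 5 (s=15) fires B2->E, B1->T, B3->T, B3->T, B3->T, B3->F, B4->F; hits B1=T, B2=E, B3=T, B3=F, B4=F
test 6 (s=3) fires B2->E, B1->F, B3->T, B3->T, B3->T, B3->T, B3->T, B3->T, B3->T, B3->T, B3->T, B3->F, B4->T; hits B1=F, B2=E, B3=T, B3=F, B4=T
test 7 (s=12) fires B2->E, B1->T, B3->T, B3->T, B3->T, B3->T, B3->F, B4->F; hits B1=T, B2=E, B3=T, B3=F, B4=F
pool-wide coverage (7 outcomes): B1=T, B1=F, B2=E, B3=T, B3=F, B4=T, B4=F
every size-1 subset falls short of the 7 outcomes (best: 5/7)
size 2: inputs {2, 4} cover all 7 outcomes, and no lexicographically smaller subset of this size does
Answer: 2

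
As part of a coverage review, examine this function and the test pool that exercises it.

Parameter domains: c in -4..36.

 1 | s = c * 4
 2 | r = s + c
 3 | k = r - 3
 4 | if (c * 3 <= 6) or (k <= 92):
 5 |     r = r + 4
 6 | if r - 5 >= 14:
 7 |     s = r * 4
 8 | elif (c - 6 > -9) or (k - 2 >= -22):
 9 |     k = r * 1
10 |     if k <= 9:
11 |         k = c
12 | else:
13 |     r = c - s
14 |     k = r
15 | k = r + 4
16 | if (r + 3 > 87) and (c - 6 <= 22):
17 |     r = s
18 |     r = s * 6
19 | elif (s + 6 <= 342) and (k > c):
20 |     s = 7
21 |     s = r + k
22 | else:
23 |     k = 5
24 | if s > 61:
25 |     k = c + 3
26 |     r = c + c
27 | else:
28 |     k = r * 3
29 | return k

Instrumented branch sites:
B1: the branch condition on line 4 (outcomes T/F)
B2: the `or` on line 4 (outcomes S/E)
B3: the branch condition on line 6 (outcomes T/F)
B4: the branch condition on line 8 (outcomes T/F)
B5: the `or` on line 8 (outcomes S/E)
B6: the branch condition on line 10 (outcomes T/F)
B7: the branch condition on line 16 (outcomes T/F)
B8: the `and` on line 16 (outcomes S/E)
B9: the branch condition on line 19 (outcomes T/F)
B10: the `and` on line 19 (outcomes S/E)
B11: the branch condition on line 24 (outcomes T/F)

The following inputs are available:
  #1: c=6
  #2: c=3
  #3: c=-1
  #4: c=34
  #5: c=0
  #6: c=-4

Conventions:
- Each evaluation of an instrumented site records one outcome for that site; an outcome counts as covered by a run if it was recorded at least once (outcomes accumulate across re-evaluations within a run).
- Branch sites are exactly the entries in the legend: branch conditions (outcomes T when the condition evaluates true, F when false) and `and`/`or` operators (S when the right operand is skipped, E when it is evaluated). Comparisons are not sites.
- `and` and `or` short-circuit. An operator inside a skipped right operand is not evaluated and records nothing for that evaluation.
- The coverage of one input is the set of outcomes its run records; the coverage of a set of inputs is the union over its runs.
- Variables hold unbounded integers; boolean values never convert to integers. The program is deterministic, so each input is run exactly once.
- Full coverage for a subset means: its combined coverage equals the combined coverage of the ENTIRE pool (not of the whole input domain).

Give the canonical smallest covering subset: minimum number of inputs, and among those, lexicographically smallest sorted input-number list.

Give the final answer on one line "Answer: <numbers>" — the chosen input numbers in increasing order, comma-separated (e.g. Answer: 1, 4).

input #1, c=6: events B2->E, B1->T, B3->T, B8->S, B7->F, B10->E, B9->T, B11->T; outcomes B1=T, B2=E, B3=T, B7=F, B8=S, B9=T, B10=E, B11=T
input #2, c=3: events B2->E, B1->T, B3->T, B8->S, B7->F, B10->E, B9->T, B11->F; outcomes B1=T, B2=E, B3=T, B7=F, B8=S, B9=T, B10=E, B11=F
input #3, c=-1: events B2->S, B1->T, B3->F, B5->S, B4->T, B6->T, B8->S, B7->F, B10->E, B9->T, B11->F; outcomes B1=T, B2=S, B3=F, B4=T, B5=S, B6=T, B7=F, B8=S, B9=T, B10=E, B11=F
input #4, c=34: events B2->E, B1->F, B3->T, B8->E, B7->F, B10->S, B9->F, B11->T; outcomes B1=F, B2=E, B3=T, B7=F, B8=E, B9=F, B10=S, B11=T
input #5, c=0: events B2->S, B1->T, B3->F, B5->S, B4->T, B6->T, B8->S, B7->F, B10->E, B9->T, B11->F; outcomes B1=T, B2=S, B3=F, B4=T, B5=S, B6=T, B7=F, B8=S, B9=T, B10=E, B11=F
input #6, c=-4: events B2->S, B1->T, B3->F, B5->E, B4->F, B8->S, B7->F, B10->E, B9->T, B11->F; outcomes B1=T, B2=S, B3=F, B4=F, B5=E, B7=F, B8=S, B9=T, B10=E, B11=F
pool-wide coverage (20 outcomes): B1=T, B1=F, B2=S, B2=E, B3=T, B3=F, B4=T, B4=F, B5=S, B5=E, B6=T, B7=F, B8=S, B8=E, B9=T, B9=F, B10=S, B10=E, B11=T, B11=F
no size-1 subset reaches all 20 outcomes (best union: 11/20)
no size-2 subset reaches all 20 outcomes (best union: 18/20)
inputs {3, 4, 6} (size 3) cover everything; no size-3 subset with a lexicographically smaller index list covers all 20

Answer: 3, 4, 6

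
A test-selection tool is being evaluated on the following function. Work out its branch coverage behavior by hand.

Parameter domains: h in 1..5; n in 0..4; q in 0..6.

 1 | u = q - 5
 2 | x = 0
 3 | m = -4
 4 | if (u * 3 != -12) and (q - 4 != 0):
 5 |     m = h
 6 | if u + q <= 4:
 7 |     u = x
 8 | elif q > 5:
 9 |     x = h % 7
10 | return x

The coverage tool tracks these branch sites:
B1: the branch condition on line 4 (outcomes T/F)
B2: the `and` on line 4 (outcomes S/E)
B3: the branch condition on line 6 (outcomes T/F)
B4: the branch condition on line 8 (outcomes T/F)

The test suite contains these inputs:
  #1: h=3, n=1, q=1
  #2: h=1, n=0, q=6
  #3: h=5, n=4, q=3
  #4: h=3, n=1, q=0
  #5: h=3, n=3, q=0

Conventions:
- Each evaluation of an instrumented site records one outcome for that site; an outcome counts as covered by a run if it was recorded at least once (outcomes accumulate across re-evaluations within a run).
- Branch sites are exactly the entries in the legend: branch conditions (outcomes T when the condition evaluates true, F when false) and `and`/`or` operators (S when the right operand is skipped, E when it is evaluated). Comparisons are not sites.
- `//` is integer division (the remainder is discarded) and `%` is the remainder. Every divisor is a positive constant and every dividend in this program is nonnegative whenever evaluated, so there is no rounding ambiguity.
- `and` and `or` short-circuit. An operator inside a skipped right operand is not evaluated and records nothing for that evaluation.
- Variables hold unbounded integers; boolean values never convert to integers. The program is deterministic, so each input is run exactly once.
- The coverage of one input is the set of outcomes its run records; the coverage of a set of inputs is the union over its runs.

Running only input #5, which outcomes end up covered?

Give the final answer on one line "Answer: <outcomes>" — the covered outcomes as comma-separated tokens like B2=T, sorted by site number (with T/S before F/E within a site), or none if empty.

Event log for input #5 (h=3, n=3, q=0):
  B2->E, B1->T, B3->T
distinct outcomes covered: B1=T, B2=E, B3=T

Answer: B1=T, B2=E, B3=T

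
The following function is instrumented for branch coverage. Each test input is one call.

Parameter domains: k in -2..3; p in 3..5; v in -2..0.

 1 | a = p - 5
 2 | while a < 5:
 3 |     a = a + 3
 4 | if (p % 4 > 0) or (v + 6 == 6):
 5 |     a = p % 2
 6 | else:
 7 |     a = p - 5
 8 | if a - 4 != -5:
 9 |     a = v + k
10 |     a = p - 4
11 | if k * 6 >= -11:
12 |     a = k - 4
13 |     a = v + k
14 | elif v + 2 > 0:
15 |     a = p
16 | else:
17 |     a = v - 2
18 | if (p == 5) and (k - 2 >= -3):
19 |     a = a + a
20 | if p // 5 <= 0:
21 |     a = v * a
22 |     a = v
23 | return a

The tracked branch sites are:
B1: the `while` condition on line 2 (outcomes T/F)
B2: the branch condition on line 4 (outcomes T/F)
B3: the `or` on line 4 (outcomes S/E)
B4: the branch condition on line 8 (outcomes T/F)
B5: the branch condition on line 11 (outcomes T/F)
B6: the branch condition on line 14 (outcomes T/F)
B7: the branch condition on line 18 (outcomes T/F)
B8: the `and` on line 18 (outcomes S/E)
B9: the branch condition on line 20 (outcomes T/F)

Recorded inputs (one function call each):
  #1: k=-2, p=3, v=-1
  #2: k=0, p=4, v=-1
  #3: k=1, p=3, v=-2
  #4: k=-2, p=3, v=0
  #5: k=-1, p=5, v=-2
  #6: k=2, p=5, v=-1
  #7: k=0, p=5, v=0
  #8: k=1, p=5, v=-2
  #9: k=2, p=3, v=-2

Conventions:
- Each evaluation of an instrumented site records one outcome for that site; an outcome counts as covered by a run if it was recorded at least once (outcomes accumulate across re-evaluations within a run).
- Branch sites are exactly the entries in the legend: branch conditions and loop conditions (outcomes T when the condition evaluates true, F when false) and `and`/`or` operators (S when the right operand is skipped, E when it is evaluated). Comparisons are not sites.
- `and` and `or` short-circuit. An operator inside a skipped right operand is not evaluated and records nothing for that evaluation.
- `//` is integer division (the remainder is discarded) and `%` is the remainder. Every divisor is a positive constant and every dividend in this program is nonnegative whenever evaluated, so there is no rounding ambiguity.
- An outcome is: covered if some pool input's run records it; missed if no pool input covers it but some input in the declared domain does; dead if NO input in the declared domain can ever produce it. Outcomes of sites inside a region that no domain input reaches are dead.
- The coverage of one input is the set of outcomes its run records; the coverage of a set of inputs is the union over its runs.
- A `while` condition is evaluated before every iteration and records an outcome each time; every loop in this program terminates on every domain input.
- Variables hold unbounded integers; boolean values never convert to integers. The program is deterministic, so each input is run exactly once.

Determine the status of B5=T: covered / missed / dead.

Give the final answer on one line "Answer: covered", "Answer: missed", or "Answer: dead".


B5=T is recorded by pool input(s) 2, 3, 5, 6, 7, 8, 9 -> covered
Answer: covered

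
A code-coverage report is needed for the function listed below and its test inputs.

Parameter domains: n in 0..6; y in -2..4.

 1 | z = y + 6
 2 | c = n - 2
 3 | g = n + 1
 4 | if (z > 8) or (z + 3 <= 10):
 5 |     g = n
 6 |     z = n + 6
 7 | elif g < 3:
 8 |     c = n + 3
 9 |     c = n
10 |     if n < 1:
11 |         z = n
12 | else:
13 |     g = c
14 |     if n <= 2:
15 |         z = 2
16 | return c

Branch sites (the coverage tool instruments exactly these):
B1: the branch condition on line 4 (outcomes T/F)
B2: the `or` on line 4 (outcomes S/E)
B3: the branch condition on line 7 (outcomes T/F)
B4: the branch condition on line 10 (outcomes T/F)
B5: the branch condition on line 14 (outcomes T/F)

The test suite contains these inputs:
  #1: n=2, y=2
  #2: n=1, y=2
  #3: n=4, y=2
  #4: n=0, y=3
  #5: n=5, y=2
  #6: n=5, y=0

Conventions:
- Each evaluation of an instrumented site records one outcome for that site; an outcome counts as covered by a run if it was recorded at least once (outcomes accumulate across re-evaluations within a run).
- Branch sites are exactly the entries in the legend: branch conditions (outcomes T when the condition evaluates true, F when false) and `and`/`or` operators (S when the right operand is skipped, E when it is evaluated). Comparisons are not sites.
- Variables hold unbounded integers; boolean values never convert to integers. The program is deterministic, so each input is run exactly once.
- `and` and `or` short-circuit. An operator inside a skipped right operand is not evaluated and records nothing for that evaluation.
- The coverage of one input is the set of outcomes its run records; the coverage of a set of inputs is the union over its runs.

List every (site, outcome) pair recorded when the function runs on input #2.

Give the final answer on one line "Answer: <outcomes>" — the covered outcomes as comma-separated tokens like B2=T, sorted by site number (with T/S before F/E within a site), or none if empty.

Running input #2 (n=1, y=2), event by event:
  B2->E, B1->F, B3->T, B4->F
distinct outcomes covered: B1=F, B2=E, B3=T, B4=F

Answer: B1=F, B2=E, B3=T, B4=F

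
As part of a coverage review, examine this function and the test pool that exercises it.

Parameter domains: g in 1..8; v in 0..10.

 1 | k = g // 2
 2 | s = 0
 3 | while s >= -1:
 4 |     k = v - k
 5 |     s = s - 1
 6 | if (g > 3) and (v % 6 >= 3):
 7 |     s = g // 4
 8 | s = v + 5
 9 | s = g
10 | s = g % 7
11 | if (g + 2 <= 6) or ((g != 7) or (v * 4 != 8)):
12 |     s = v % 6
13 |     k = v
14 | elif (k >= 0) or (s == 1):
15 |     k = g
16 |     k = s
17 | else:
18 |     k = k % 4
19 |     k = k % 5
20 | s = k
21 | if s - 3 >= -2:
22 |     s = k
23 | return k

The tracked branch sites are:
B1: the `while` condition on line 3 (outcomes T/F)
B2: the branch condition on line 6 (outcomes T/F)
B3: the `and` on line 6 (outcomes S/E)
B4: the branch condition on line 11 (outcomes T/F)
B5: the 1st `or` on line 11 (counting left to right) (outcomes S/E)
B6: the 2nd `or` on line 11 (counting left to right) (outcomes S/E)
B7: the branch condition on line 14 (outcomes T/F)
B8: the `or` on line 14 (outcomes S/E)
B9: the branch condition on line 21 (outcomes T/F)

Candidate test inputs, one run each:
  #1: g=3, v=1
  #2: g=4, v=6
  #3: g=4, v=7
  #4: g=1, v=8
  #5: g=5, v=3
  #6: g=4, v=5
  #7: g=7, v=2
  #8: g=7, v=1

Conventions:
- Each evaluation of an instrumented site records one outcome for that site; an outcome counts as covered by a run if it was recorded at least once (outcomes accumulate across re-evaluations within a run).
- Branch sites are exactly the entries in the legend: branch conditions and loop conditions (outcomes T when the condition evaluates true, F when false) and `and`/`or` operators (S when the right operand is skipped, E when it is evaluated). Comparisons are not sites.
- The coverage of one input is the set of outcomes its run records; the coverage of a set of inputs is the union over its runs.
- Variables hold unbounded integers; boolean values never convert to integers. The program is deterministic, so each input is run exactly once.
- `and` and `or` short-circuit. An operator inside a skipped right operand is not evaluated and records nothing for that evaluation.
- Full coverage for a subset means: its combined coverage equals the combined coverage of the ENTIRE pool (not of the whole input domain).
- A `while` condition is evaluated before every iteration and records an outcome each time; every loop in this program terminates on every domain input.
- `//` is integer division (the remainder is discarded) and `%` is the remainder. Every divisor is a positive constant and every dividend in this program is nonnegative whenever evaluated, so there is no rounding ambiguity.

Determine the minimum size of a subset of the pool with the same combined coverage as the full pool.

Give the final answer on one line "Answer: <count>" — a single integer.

input #1 (g=3, v=1): events B1->T, B1->T, B1->F, B3->S, B2->F, B5->S, B4->T, B9->T; covers B1=T, B1=F, B2=F, B3=S, B4=T, B5=S, B9=T
input #2 (g=4, v=6): events B1->T, B1->T, B1->F, B3->E, B2->F, B5->S, B4->T, B9->T; covers B1=T, B1=F, B2=F, B3=E, B4=T, B5=S, B9=T
input #3 (g=4, v=7): events B1->T, B1->T, B1->F, B3->E, B2->F, B5->S, B4->T, B9->T; covers B1=T, B1=F, B2=F, B3=E, B4=T, B5=S, B9=T
input #4 (g=1, v=8): events B1->T, B1->T, B1->F, B3->S, B2->F, B5->S, B4->T, B9->T; covers B1=T, B1=F, B2=F, B3=S, B4=T, B5=S, B9=T
input #5 (g=5, v=3): events B1->T, B1->T, B1->F, B3->E, B2->T, B5->E, B6->S, B4->T, B9->T; covers B1=T, B1=F, B2=T, B3=E, B4=T, B5=E, B6=S, B9=T
input #6 (g=4, v=5): events B1->T, B1->T, B1->F, B3->E, B2->T, B5->S, B4->T, B9->T; covers B1=T, B1=F, B2=T, B3=E, B4=T, B5=S, B9=T
input #7 (g=7, v=2): events B1->T, B1->T, B1->F, B3->E, B2->F, B5->E, B6->E, B4->F, B8->S, B7->T, B9->F; covers B1=T, B1=F, B2=F, B3=E, B4=F, B5=E, B6=E, B7=T, B8=S, B9=F
input #8 (g=7, v=1): events B1->T, B1->T, B1->F, B3->E, B2->F, B5->E, B6->E, B4->T, B9->T; covers B1=T, B1=F, B2=F, B3=E, B4=T, B5=E, B6=E, B9=T
the full pool covers 16 outcomes: B1=T, B1=F, B2=T, B2=F, B3=S, B3=E, B4=T, B4=F, B5=S, B5=E, B6=S, B6=E, B7=T, B8=S, B9=T, B9=F
size 1 is not enough: best union over all size-1 subsets is 10/16
size 2 is not enough: best union over all size-2 subsets is 14/16
the canonical winner is {1, 5, 7}: size 3, full 16-outcome coverage, earliest index list among size-3 covers

Answer: 3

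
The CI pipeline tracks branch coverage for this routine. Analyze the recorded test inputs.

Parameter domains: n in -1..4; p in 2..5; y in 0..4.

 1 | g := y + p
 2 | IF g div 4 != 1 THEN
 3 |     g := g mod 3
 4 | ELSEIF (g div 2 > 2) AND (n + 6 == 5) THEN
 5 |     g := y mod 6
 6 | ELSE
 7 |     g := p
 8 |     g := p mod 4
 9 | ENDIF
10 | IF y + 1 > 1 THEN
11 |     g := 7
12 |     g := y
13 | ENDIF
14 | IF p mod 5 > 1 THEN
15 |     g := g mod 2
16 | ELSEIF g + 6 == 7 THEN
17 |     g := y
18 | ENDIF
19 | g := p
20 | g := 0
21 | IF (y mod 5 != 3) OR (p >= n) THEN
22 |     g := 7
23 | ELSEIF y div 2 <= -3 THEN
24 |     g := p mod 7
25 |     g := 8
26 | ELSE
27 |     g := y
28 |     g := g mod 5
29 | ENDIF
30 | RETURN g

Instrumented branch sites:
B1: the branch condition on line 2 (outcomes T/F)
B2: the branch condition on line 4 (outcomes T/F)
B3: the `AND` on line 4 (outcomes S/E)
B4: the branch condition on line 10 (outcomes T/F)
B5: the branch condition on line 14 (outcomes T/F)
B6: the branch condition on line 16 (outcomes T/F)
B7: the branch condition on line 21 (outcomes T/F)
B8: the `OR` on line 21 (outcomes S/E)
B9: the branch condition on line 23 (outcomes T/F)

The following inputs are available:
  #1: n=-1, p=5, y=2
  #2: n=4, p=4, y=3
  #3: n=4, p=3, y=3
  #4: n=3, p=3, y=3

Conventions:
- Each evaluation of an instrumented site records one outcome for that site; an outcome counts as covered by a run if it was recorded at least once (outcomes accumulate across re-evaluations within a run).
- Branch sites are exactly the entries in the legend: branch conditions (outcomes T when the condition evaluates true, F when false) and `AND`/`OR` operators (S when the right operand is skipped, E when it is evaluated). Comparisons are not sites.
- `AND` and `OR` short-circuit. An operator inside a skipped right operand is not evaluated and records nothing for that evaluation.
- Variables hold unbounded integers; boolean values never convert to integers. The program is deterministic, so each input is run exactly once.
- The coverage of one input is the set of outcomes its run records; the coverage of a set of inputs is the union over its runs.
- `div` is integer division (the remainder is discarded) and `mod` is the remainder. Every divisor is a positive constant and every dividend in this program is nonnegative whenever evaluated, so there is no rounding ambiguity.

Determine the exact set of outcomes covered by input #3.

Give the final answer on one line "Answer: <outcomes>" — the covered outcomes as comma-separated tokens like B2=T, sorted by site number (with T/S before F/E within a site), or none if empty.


Simulating input #3 (n=4, p=3, y=3) step by step:
  B1->F, B3->E, B2->F, B4->T, B5->T, B8->E, B7->F, B9->F
as a set, this run covers: B1=F, B2=F, B3=E, B4=T, B5=T, B7=F, B8=E, B9=F
Answer: B1=F, B2=F, B3=E, B4=T, B5=T, B7=F, B8=E, B9=F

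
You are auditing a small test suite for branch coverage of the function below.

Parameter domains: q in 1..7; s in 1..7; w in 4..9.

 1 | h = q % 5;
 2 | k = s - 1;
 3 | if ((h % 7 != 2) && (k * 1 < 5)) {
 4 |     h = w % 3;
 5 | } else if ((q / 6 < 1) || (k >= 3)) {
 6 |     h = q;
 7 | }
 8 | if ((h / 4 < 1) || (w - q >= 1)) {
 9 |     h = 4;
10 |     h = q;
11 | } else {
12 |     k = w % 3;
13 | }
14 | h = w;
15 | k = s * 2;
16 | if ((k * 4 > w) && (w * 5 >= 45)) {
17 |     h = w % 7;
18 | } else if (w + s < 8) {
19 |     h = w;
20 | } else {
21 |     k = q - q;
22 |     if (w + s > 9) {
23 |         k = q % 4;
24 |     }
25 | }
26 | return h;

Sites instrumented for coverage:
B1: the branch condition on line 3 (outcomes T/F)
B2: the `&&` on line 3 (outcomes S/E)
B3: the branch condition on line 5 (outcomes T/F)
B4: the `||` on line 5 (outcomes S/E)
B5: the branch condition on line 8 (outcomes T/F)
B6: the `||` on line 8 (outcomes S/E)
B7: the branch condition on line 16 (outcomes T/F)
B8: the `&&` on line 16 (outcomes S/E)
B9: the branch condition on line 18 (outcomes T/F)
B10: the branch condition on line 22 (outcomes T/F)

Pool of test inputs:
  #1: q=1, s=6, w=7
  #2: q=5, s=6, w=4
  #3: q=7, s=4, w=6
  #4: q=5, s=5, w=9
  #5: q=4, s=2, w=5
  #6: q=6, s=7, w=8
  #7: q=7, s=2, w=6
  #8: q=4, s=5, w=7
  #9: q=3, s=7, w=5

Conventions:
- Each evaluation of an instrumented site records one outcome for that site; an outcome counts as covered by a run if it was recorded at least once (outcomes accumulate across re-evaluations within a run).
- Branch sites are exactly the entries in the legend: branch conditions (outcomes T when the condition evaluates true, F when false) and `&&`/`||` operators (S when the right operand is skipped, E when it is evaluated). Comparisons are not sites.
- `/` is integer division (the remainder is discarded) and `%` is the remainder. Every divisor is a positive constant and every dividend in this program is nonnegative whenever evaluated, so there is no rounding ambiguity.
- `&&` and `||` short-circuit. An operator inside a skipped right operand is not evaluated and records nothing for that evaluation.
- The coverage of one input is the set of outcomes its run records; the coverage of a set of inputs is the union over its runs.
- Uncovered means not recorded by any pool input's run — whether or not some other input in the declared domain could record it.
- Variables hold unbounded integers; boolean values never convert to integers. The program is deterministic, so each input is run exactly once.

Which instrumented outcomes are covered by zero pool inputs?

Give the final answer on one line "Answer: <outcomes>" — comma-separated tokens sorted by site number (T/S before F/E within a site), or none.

input #1, q=1, s=6, w=7: outcomes B1=F, B2=E, B3=T, B4=S, B5=T, B6=S, B7=F, B8=E, B9=F, B10=T
input #2, q=5, s=6, w=4: outcomes B1=F, B2=E, B3=T, B4=S, B5=F, B6=E, B7=F, B8=E, B9=F, B10=T
input #3, q=7, s=4, w=6: outcomes B1=F, B2=S, B3=T, B4=E, B5=F, B6=E, B7=F, B8=E, B9=F, B10=T
input #4, q=5, s=5, w=9: outcomes B1=T, B2=E, B5=T, B6=S, B7=T, B8=E
input #5, q=4, s=2, w=5: outcomes B1=T, B2=E, B5=T, B6=S, B7=F, B8=E, B9=T
input #6, q=6, s=7, w=8: outcomes B1=F, B2=E, B3=T, B4=E, B5=T, B6=E, B7=F, B8=E, B9=F, B10=T
input #7, q=7, s=2, w=6: outcomes B1=F, B2=S, B3=F, B4=E, B5=T, B6=S, B7=F, B8=E, B9=F, B10=F
input #8, q=4, s=5, w=7: outcomes B1=T, B2=E, B5=T, B6=S, B7=F, B8=E, B9=F, B10=T
input #9, q=3, s=7, w=5: outcomes B1=F, B2=E, B3=T, B4=S, B5=T, B6=S, B7=F, B8=E, B9=F, B10=T
union over the pool: B1=T, B1=F, B2=S, B2=E, B3=T, B3=F, B4=S, B4=E, B5=T, B5=F, B6=S, B6=E, B7=T, B7=F, B8=E, B9=T, B9=F, B10=T, B10=F
uncovered (1 of 20): B8=S

Answer: B8=S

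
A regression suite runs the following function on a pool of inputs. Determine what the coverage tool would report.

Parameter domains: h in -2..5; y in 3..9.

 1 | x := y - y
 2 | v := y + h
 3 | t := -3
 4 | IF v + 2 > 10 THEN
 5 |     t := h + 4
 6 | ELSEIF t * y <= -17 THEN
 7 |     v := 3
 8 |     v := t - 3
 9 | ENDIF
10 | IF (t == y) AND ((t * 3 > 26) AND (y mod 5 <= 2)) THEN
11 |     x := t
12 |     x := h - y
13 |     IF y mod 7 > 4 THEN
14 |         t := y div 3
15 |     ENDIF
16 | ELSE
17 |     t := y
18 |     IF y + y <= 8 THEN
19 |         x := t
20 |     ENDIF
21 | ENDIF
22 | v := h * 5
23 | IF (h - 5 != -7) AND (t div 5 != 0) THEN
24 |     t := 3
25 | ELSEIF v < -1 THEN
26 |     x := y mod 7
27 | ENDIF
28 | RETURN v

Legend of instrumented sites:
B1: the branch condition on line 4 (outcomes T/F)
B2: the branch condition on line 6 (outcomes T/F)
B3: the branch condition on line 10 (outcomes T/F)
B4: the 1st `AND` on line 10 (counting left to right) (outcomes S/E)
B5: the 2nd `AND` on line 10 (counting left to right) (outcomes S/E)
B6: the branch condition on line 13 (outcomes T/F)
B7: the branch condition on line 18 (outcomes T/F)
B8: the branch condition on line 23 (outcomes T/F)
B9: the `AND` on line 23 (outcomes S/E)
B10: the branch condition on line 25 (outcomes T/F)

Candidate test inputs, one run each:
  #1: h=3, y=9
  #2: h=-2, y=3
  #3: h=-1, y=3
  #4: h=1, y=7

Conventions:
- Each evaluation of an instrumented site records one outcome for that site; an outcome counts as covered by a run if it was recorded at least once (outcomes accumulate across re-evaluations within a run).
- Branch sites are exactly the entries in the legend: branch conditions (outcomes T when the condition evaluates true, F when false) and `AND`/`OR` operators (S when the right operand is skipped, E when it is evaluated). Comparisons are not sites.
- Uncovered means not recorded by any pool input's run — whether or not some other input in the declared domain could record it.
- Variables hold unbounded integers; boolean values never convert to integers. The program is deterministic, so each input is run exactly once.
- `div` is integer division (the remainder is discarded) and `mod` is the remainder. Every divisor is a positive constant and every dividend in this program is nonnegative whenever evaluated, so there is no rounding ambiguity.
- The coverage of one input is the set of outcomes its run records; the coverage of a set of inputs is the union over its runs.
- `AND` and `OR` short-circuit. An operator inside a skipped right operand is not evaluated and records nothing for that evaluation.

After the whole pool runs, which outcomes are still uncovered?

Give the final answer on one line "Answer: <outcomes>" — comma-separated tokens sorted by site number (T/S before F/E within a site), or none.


input #1 (h=3, y=9): events B1->T, B4->S, B3->F, B7->F, B9->E, B8->T; covers B1=T, B3=F, B4=S, B7=F, B8=T, B9=E
input #2 (h=-2, y=3): events B1->F, B2->F, B4->S, B3->F, B7->T, B9->S, B8->F, B10->T; covers B1=F, B2=F, B3=F, B4=S, B7=T, B8=F, B9=S, B10=T
input #3 (h=-1, y=3): events B1->F, B2->F, B4->S, B3->F, B7->T, B9->E, B8->F, B10->T; covers B1=F, B2=F, B3=F, B4=S, B7=T, B8=F, B9=E, B10=T
input #4 (h=1, y=7): events B1->F, B2->T, B4->S, B3->F, B7->F, B9->E, B8->T; covers B1=F, B2=T, B3=F, B4=S, B7=F, B8=T, B9=E
union over the pool: B1=T, B1=F, B2=T, B2=F, B3=F, B4=S, B7=T, B7=F, B8=T, B8=F, B9=S, B9=E, B10=T
uncovered (7 of 20): B3=T, B4=E, B5=S, B5=E, B6=T, B6=F, B10=F
Answer: B3=T, B4=E, B5=S, B5=E, B6=T, B6=F, B10=F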